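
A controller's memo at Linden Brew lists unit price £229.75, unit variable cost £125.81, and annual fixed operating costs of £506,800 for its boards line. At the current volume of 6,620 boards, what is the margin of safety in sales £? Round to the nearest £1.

Unit CM = price − variable cost = £229.75 − £125.81 = £103.94. Break-even units = £506,800 ÷ £103.94 = 4,875.89; break-even revenue = 4,875.89 × £229.75 = £1,120,235.71.
Actual sales revenue = 6,620 × £229.75 = £1,520,945.00.
Margin of safety = £1,520,945.00 − £1,120,235.71 = £400,709.

£400,709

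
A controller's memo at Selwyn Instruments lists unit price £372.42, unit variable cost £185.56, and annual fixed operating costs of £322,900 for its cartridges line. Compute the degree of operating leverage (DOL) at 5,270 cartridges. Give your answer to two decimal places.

Total contribution margin = 5,270 × £186.86 = £984,752.20.
Operating income = contribution − fixed costs = £984,752.20 − £322,900 = £661,852.20.
Degree of operating leverage = £984,752.20 / £661,852.20 = 1.4879.

1.49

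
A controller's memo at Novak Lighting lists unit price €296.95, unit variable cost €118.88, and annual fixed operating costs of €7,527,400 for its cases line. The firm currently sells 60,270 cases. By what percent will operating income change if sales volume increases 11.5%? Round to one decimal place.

Contribution at this volume is 60,270 × €178.07 = €10,732,278.90.
Operating income = contribution − fixed costs = €10,732,278.90 − €7,527,400 = €3,204,878.90.
DOL = contribution ÷ EBIT = €10,732,278.90 ÷ €3,204,878.90 = 3.3487.
So EBIT moves 3.3487 × (+11.5%) = +38.5%.

+38.5%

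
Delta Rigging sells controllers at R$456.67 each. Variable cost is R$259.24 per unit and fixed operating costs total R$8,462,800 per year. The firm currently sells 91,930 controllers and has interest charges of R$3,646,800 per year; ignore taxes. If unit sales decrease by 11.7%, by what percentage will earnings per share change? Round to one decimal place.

-35.2%

Total contribution margin = 91,930 × R$197.43 = R$18,149,739.90.
Subtracting fixed costs: EBIT = R$18,149,739.90 − R$8,462,800 = R$9,686,939.90.
After interest of R$3,646,800.00, pre-tax earnings = R$6,040,139.90.
Degree of combined leverage = contribution ÷ (EBIT − I) = R$18,149,739.90 ÷ R$6,040,139.90 = 3.0049.
EPS therefore changes by 3.0049 × (-11.7%) = -35.2%.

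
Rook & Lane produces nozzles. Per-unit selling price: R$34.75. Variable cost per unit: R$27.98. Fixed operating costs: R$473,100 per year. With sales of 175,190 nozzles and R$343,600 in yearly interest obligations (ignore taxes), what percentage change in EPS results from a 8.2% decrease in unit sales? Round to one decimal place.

Contribution at this volume is 175,190 × R$6.77 = R$1,186,036.30.
EBIT = R$1,186,036.30 − R$473,100 = R$712,936.30.
Interest = R$343,600.00, so EBIT − I = R$369,336.30.
DCL = total CM / (EBIT − I) = R$1,186,036.30 / R$369,336.30 = 3.2113.
EPS therefore changes by 3.2113 × (-8.2%) = -26.3%.

-26.3%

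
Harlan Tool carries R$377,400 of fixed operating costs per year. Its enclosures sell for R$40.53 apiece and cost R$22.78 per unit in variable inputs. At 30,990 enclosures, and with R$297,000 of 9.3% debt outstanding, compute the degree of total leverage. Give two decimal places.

Contribution at this volume is 30,990 × R$17.75 = R$550,072.50.
EBIT = R$550,072.50 − R$377,400 = R$172,672.50. Interest = R$27,621.00.
DOL = R$550,072.50 ÷ R$172,672.50 = 3.1856; DFL = R$172,672.50 ÷ R$145,051.50 = 1.1904.
DCL = DOL × DFL = 3.1856 × 1.1904 = 3.7921.

3.79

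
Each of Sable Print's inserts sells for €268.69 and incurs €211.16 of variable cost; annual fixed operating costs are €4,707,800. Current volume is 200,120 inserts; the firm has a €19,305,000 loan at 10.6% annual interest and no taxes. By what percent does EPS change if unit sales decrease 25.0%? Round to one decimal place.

Contribution at this volume is 200,120 × €57.53 = €11,512,903.60.
Operating income = contribution − fixed costs = €11,512,903.60 − €4,707,800 = €6,805,103.60.
Interest = €2,046,330.00, so EBIT − I = €4,758,773.60.
DCL = total CM / (EBIT − I) = €11,512,903.60 / €4,758,773.60 = 2.4193.
%ΔEPS = DCL × %ΔSales = 2.4193 × -25.0% = -60.5%.

-60.5%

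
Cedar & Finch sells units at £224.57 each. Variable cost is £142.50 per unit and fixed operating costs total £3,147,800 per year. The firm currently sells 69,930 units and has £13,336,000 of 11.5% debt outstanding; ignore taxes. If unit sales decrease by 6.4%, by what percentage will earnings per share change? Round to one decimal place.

Total contribution margin = 69,930 × £82.07 = £5,739,155.10.
Operating income = contribution − fixed costs = £5,739,155.10 − £3,147,800 = £2,591,355.10.
Interest = £1,533,640.00, so EBIT − I = £1,057,715.10.
Degree of combined leverage = contribution ÷ (EBIT − I) = £5,739,155.10 ÷ £1,057,715.10 = 5.4260.
EPS therefore changes by 5.4260 × (-6.4%) = -34.7%.

-34.7%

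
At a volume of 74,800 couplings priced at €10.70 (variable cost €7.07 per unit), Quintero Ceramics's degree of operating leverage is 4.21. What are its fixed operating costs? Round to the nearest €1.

Total contribution margin = 74,800 × €3.63 = €271,524.00.
Since DOL = CM ÷ EBIT, EBIT = €271,524.00 ÷ 4.21 = €64,495.01.
And FC = contribution − EBIT = €271,524.00 − €64,495.01 = €207,029.

€207,029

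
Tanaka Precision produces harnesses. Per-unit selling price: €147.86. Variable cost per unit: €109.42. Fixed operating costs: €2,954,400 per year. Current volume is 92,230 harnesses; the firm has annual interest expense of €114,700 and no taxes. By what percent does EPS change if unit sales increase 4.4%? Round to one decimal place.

At 92,230 units, contribution = 92,230 × €38.44 = €3,545,321.20.
Subtracting fixed costs: EBIT = €3,545,321.20 − €2,954,400 = €590,921.20.
After interest of €114,700.00, pre-tax earnings = €476,221.20.
Degree of combined leverage = contribution ÷ (EBIT − I) = €3,545,321.20 ÷ €476,221.20 = 7.4447.
%ΔEPS = DCL × %ΔSales = 7.4447 × +4.4% = +32.8%.

+32.8%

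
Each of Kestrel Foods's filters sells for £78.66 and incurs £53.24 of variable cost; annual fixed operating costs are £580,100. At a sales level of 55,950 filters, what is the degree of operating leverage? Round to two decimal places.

Total contribution margin = 55,950 × £25.42 = £1,422,249.00.
EBIT = £1,422,249.00 − £580,100 = £842,149.00.
Degree of operating leverage = £1,422,249.00 / £842,149.00 = 1.6888.

1.69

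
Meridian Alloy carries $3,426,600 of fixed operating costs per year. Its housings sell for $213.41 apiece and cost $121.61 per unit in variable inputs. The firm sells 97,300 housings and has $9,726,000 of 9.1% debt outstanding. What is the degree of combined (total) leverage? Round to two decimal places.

1.93

At 97,300 units, contribution = 97,300 × $91.80 = $8,932,140.00.
Operating income = contribution − fixed costs = $8,932,140.00 − $3,426,600 = $5,505,540.00. Interest = $885,066.00, so EBIT − I = $4,620,474.00.
Degree of total leverage = total CM / (EBIT − interest) = $8,932,140.00 / $4,620,474.00 = 1.9332.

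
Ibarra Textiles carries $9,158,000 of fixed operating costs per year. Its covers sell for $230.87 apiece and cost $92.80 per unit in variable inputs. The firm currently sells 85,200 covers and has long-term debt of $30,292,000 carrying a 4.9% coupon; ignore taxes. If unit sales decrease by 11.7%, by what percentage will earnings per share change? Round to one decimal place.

At 85,200 units, contribution = 85,200 × $138.07 = $11,763,564.00.
Operating income = contribution − fixed costs = $11,763,564.00 − $9,158,000 = $2,605,564.00.
Interest = $1,484,308.00, so EBIT − I = $1,121,256.00.
Degree of combined leverage = contribution ÷ (EBIT − I) = $11,763,564.00 ÷ $1,121,256.00 = 10.4914.
%ΔEPS = DCL × %ΔSales = 10.4914 × -11.7% = -122.7%.

-122.7%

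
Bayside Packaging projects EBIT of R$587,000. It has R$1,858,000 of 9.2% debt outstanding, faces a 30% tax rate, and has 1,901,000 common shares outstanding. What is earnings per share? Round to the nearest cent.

Pre-tax income = R$587,000 − R$170,936.00 = R$416,064.00.
After tax at 30%: net income = R$416,064.00 × 0.70 = R$291,244.80.
EPS = R$291,244.80 ÷ 1,901,000 = R$0.15.

R$0.15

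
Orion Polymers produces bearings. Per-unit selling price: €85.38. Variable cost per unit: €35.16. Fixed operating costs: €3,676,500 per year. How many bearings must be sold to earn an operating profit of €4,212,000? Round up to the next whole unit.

Contribution margin per unit = €85.38 − €35.16 = €50.22.
Need Q such that Q × €50.22 − €3,676,500 = €4,212,000, i.e. Q = €7,888,500 / €50.22 = 157,078.85 → 157,079.

157,079 bearings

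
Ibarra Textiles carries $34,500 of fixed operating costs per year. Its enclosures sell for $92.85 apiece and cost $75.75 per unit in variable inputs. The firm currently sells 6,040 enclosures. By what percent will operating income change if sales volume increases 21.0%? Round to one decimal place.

Contribution at this volume is 6,040 × $17.10 = $103,284.00.
EBIT = $103,284.00 − $34,500 = $68,784.00.
Degree of operating leverage = $103,284.00 / $68,784.00 = 1.5016.
So EBIT moves 1.5016 × (+21.0%) = +31.5%.

+31.5%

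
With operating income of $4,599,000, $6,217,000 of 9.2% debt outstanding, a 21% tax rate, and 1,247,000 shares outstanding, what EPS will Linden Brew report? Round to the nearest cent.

Interest = $571,964.00, so EBT = $4,599,000 − $571,964.00 = $4,027,036.00.
Net income = $4,027,036.00 × (1 − 0.21) = $3,181,358.44.
Per share: $3,181,358.44 / 1,247,000 shares = $2.55.

$2.55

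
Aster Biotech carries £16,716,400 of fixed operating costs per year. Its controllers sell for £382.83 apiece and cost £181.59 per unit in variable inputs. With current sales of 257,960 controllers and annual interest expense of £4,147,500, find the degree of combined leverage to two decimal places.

1.67

Total contribution margin = 257,960 × £201.24 = £51,911,870.40.
EBIT = £51,911,870.40 − £16,716,400 = £35,195,470.40. Interest = £4,147,500.00.
DOL = £51,911,870.40 ÷ £35,195,470.40 = 1.4750; DFL = £35,195,470.40 ÷ £31,047,970.40 = 1.1336.
Combined leverage = 1.4750 × 1.1336 = 1.6721.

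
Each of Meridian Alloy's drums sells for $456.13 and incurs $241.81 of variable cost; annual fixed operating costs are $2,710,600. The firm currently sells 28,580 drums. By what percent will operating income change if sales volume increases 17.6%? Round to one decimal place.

+31.6%

Total contribution margin = 28,580 × $214.32 = $6,125,265.60.
Subtracting fixed costs: EBIT = $6,125,265.60 − $2,710,600 = $3,414,665.60.
DOL = contribution ÷ EBIT = $6,125,265.60 ÷ $3,414,665.60 = 1.7938.
Operating income changes by 1.7938 × +17.6% = +31.6%.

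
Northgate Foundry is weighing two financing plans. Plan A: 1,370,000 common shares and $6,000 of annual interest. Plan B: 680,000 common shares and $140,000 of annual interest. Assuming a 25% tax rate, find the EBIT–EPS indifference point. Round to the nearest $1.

At indifference, (EBIT − 6,000)(1 − t)/1,370,000 = (EBIT − 140,000)(1 − t)/680,000.
Cancelling (1 − t) and cross-multiplying: 680,000·(EBIT − 6,000) = 1,370,000·(EBIT − 140,000).
EBIT × (1,370,000 − 680,000) = 140,000 × 1,370,000 − 6,000 × 680,000 = 187,720,000,000, so EBIT = 187,720,000,000 ÷ 690,000 = 272,057.97.

$272,058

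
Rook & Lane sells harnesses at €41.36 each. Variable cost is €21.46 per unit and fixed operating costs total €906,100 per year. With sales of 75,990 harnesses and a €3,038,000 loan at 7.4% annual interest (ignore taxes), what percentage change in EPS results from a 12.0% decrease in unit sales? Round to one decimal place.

-47.6%

Contribution at this volume is 75,990 × €19.90 = €1,512,201.00.
Operating income = contribution − fixed costs = €1,512,201.00 − €906,100 = €606,101.00.
Interest = €224,812.00, so EBIT − I = €381,289.00.
DCL = total CM / (EBIT − I) = €1,512,201.00 / €381,289.00 = 3.9660.
EPS therefore changes by 3.9660 × (-12.0%) = -47.6%.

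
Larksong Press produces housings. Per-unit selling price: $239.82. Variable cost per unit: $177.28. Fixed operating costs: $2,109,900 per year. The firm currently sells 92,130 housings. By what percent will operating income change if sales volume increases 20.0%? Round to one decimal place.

At 92,130 units, contribution = 92,130 × $62.54 = $5,761,810.20.
EBIT = $5,761,810.20 − $2,109,900 = $3,651,910.20.
So DOL = total CM / EBIT = $5,761,810.20 / $3,651,910.20 = 1.5778.
%ΔEBIT = DOL × %ΔSales = 1.5778 × +20.0% = +31.6%.

+31.6%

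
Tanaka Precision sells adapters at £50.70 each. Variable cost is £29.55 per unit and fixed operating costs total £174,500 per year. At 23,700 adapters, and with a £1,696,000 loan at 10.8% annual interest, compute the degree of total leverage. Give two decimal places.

3.49

At 23,700 units, contribution = 23,700 × £21.15 = £501,255.00.
EBIT = £501,255.00 − £174,500 = £326,755.00. Interest = £183,168.00, so EBIT − I = £143,587.00.
Degree of total leverage = total CM / (EBIT − interest) = £501,255.00 / £143,587.00 = 3.4909.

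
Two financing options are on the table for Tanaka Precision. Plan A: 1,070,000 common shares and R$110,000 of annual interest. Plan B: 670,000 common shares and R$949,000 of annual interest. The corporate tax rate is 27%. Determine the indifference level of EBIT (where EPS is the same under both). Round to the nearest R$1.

At indifference, (EBIT − 110,000)(1 − t)/1,070,000 = (EBIT − 949,000)(1 − t)/670,000.
The (1 − t) factor cancels: (EBIT − 110,000) × 670,000 = (EBIT − 949,000) × 1,070,000.
EBIT × (1,070,000 − 670,000) = 949,000 × 1,070,000 − 110,000 × 670,000 = 941,730,000,000, so EBIT = 941,730,000,000 ÷ 400,000 = 2,354,325.00.

R$2,354,325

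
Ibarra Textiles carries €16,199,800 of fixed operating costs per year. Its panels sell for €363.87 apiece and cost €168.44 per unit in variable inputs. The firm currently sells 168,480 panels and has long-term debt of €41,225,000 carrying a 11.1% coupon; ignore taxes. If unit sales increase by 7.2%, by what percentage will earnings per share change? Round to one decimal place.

At 168,480 units, contribution = 168,480 × €195.43 = €32,926,046.40.
Subtracting fixed costs: EBIT = €32,926,046.40 − €16,199,800 = €16,726,246.40.
After interest of €4,575,975.00, pre-tax earnings = €12,150,271.40.
DCL = total CM / (EBIT − I) = €32,926,046.40 / €12,150,271.40 = 2.7099.
%ΔEPS = DCL × %ΔSales = 2.7099 × +7.2% = +19.5%.

+19.5%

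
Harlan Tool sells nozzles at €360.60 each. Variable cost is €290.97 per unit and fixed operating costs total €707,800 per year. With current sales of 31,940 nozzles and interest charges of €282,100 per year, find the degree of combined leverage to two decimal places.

Contribution at this volume is 31,940 × €69.63 = €2,223,982.20.
EBIT = €2,223,982.20 − €707,800 = €1,516,182.20. Interest = €282,100.00, so EBIT − I = €1,234,082.20.
Degree of total leverage = total CM / (EBIT − interest) = €2,223,982.20 / €1,234,082.20 = 1.8021.

1.80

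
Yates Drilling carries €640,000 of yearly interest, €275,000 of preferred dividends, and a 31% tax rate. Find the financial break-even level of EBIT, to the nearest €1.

€1,038,551

Preferred dividends are paid after tax, so their pre-tax equivalent is €275,000 ÷ (1 − 0.31) = €398,550.72.
EPS = 0 when EBIT covers interest plus the pre-tax preferred burden: €640,000 + €398,550.72 = €1,038,550.72.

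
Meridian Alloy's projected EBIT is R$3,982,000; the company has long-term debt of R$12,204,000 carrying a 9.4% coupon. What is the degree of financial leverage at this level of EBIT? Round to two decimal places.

Annual interest charges come to R$1,147,176.00.
DFL = EBIT ÷ (EBIT − I) = R$3,982,000 ÷ (R$3,982,000 − R$1,147,176.00) = R$3,982,000 ÷ R$2,834,824.00 = 1.4047.

1.40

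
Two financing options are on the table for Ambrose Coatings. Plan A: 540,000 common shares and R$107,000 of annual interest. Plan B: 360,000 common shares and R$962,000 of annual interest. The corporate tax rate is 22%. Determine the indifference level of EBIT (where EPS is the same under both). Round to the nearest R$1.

At indifference, (EBIT − 107,000)(1 − t)/540,000 = (EBIT − 962,000)(1 − t)/360,000.
Cancelling (1 − t) and cross-multiplying: 360,000·(EBIT − 107,000) = 540,000·(EBIT − 962,000).
EBIT × (540,000 − 360,000) = 962,000 × 540,000 − 107,000 × 360,000 = 480,960,000,000, so EBIT = 480,960,000,000 ÷ 180,000 = 2,672,000.00.

R$2,672,000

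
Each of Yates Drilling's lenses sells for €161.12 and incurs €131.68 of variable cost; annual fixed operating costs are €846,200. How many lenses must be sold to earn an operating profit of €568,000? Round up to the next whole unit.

Each unit contributes €161.12 − €131.68 = €29.44.
Units = (FC + target) / CM = (€846,200 + €568,000) / €29.44 = 48,036.68, so 48,037 lenses.

48,037 lenses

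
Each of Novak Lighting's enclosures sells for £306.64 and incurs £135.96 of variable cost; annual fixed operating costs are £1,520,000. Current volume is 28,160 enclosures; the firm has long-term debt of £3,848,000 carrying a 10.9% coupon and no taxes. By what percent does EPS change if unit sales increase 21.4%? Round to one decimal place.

+35.9%

Total contribution margin = 28,160 × £170.68 = £4,806,348.80.
Operating income = contribution − fixed costs = £4,806,348.80 − £1,520,000 = £3,286,348.80.
Interest = £419,432.00, so EBIT − I = £2,866,916.80.
Degree of combined leverage = contribution ÷ (EBIT − I) = £4,806,348.80 ÷ £2,866,916.80 = 1.6765.
EPS therefore changes by 1.6765 × (+21.4%) = +35.9%.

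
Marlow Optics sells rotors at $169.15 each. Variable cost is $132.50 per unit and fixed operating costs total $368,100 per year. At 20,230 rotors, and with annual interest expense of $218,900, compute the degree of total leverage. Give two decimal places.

Contribution at this volume is 20,230 × $36.65 = $741,429.50.
Subtracting fixed costs: EBIT = $741,429.50 − $368,100 = $373,329.50. Interest = $218,900.00, so EBIT − I = $154,429.50.
DCL = contribution ÷ (EBIT − I) = $741,429.50 ÷ $154,429.50 = 4.8011.

4.80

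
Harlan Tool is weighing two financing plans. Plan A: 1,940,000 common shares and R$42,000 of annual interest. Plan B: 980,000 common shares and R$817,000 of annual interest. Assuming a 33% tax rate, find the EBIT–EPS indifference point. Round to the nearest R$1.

R$1,608,146

At indifference, (EBIT − 42,000)(1 − t)/1,940,000 = (EBIT − 817,000)(1 − t)/980,000.
Cancelling (1 − t) and cross-multiplying: 980,000·(EBIT − 42,000) = 1,940,000·(EBIT − 817,000).
Solving, EBIT = (817,000·1,940,000 − 42,000·980,000) / (1,940,000 − 980,000) = 1,543,820,000,000 / 960,000 = 1,608,145.83.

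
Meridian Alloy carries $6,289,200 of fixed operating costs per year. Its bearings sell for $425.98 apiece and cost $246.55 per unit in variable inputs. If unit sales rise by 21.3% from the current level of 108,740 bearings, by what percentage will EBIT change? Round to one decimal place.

At 108,740 units, contribution = 108,740 × $179.43 = $19,511,218.20.
Operating income = contribution − fixed costs = $19,511,218.20 − $6,289,200 = $13,222,018.20.
So DOL = total CM / EBIT = $19,511,218.20 / $13,222,018.20 = 1.4757.
%ΔEBIT = DOL × %ΔSales = 1.4757 × +21.3% = +31.4%.

+31.4%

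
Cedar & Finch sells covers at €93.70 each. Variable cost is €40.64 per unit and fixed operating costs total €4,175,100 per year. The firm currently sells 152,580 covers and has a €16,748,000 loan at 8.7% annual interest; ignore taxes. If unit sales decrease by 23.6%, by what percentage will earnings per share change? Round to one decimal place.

Total contribution margin = 152,580 × €53.06 = €8,095,894.80.
EBIT = €8,095,894.80 − €4,175,100 = €3,920,794.80.
Interest = €1,457,076.00, so EBIT − I = €2,463,718.80.
Degree of combined leverage = contribution ÷ (EBIT − I) = €8,095,894.80 ÷ €2,463,718.80 = 3.2860.
EPS therefore changes by 3.2860 × (-23.6%) = -77.6%.

-77.6%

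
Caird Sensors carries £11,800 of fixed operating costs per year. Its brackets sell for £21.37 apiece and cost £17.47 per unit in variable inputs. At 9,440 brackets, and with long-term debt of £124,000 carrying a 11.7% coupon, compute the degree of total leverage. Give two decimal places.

3.50

Total contribution margin = 9,440 × £3.90 = £36,816.00.
Operating income = contribution − fixed costs = £36,816.00 − £11,800 = £25,016.00. Interest = £14,508.00, so EBIT − I = £10,508.00.
DCL = contribution ÷ (EBIT − I) = £36,816.00 ÷ £10,508.00 = 3.5036.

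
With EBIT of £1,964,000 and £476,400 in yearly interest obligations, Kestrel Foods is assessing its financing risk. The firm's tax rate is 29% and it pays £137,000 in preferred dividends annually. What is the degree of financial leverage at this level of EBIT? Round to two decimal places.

Interest = £476,400.00.
Pre-tax preferred-dividend burden = £137,000 ÷ (1 − 0.29) = £192,957.75.
DFL = EBIT ÷ [EBIT − I − D_p/(1−t)] = £1,964,000 ÷ [£1,964,000 − £476,400.00 − £192,957.75] = £1,964,000 ÷ £1,294,642.25 = 1.5170.

1.52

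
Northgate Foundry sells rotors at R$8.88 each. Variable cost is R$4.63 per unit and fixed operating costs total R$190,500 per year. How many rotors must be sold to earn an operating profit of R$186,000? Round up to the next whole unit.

Contribution margin per unit = R$8.88 − R$4.63 = R$4.25.
Required volume = (fixed costs + target profit) ÷ CM = (R$190,500 + R$186,000) ÷ R$4.25 = 88,588.24, so 88,589 rotors.

88,589 rotors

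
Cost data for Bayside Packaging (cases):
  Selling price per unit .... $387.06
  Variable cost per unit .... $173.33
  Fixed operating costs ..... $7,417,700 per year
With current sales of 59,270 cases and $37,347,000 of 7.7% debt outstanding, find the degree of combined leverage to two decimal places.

At 59,270 units, contribution = 59,270 × $213.73 = $12,667,777.10.
Operating income = contribution − fixed costs = $12,667,777.10 − $7,417,700 = $5,250,077.10. Interest = $2,875,719.00, so EBIT − I = $2,374,358.10.
DCL = contribution ÷ (EBIT − I) = $12,667,777.10 ÷ $2,374,358.10 = 5.3352.

5.34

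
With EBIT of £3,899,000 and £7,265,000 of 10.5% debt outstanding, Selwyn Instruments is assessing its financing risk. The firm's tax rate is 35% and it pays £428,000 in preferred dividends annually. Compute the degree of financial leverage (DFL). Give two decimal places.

Annual interest charges come to £762,825.00.
Pre-tax preferred-dividend burden = £428,000 ÷ (1 − 0.35) = £658,461.54.
DFL = EBIT ÷ [EBIT − I − D_p/(1−t)] = £3,899,000 ÷ [£3,899,000 − £762,825.00 − £658,461.54] = £3,899,000 ÷ £2,477,713.46 = 1.5736.

1.57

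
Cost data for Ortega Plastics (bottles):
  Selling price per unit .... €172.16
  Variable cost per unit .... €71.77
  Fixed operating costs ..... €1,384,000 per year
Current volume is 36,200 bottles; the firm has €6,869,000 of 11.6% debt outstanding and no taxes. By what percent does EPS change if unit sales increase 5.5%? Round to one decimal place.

+13.8%

Total contribution margin = 36,200 × €100.39 = €3,634,118.00.
EBIT = €3,634,118.00 − €1,384,000 = €2,250,118.00.
Interest = €796,804.00, so EBIT − I = €1,453,314.00.
DCL = total CM / (EBIT − I) = €3,634,118.00 / €1,453,314.00 = 2.5006.
%ΔEPS = DCL × %ΔSales = 2.5006 × +5.5% = +13.8%.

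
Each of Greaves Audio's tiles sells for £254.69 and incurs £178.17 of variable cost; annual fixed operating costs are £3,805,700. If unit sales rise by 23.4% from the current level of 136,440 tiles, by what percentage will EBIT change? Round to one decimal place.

Contribution at this volume is 136,440 × £76.52 = £10,440,388.80.
EBIT = £10,440,388.80 − £3,805,700 = £6,634,688.80.
So DOL = total CM / EBIT = £10,440,388.80 / £6,634,688.80 = 1.5736.
%ΔEBIT = DOL × %ΔSales = 1.5736 × +23.4% = +36.8%.

+36.8%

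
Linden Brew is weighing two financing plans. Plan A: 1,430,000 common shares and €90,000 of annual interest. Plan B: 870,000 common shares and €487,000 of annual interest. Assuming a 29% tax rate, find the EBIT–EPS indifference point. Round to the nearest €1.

Set EPS_A = EPS_B: (EBIT − €90,000)(1 − 0.29) ÷ 1,430,000 = (EBIT − €487,000)(1 − 0.29) ÷ 870,000.
The (1 − t) factor cancels: (EBIT − 90,000) × 870,000 = (EBIT − 487,000) × 1,430,000.
Solving, EBIT = (487,000·1,430,000 − 90,000·870,000) / (1,430,000 − 870,000) = 618,110,000,000 / 560,000 = 1,103,767.86.

€1,103,768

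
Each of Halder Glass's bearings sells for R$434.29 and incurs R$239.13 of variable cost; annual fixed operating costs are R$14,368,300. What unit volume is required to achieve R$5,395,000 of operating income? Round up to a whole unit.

Contribution margin per unit = R$434.29 − R$239.13 = R$195.16.
Required volume = (fixed costs + target profit) ÷ CM = (R$14,368,300 + R$5,395,000) ÷ R$195.16 = 101,267.17, so 101,268 bearings.

101,268 bearings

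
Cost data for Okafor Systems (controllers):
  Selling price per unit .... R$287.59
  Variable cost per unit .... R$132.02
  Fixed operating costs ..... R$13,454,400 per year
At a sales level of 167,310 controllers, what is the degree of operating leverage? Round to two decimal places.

2.07

At 167,310 units, contribution = 167,310 × R$155.57 = R$26,028,416.70.
Operating income = contribution − fixed costs = R$26,028,416.70 − R$13,454,400 = R$12,574,016.70.
DOL = contribution ÷ EBIT = R$26,028,416.70 ÷ R$12,574,016.70 = 2.0700.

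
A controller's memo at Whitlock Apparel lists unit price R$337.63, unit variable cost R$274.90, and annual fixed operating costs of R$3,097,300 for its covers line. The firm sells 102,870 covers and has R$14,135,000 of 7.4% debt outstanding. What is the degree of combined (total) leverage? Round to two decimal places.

2.79

Contribution at this volume is 102,870 × R$62.73 = R$6,453,035.10.
Subtracting fixed costs: EBIT = R$6,453,035.10 − R$3,097,300 = R$3,355,735.10. Interest = R$1,045,990.00, so EBIT − I = R$2,309,745.10.
DCL = contribution ÷ (EBIT − I) = R$6,453,035.10 ÷ R$2,309,745.10 = 2.7938.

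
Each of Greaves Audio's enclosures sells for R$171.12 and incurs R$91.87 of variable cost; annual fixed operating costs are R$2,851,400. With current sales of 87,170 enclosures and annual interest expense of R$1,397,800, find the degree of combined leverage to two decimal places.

Total contribution margin = 87,170 × R$79.25 = R$6,908,222.50.
Operating income = contribution − fixed costs = R$6,908,222.50 − R$2,851,400 = R$4,056,822.50. Interest = R$1,397,800.00.
DOL = R$6,908,222.50 ÷ R$4,056,822.50 = 1.7029; DFL = R$4,056,822.50 ÷ R$2,659,022.50 = 1.5257.
Combined leverage = 1.7029 × 1.5257 = 2.5981.

2.60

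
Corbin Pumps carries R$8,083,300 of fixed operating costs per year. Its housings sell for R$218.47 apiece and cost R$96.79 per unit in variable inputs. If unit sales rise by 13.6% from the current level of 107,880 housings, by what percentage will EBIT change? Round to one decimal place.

Contribution at this volume is 107,880 × R$121.68 = R$13,126,838.40.
Subtracting fixed costs: EBIT = R$13,126,838.40 − R$8,083,300 = R$5,043,538.40.
Degree of operating leverage = R$13,126,838.40 / R$5,043,538.40 = 2.6027.
%ΔEBIT = DOL × %ΔSales = 2.6027 × +13.6% = +35.4%.

+35.4%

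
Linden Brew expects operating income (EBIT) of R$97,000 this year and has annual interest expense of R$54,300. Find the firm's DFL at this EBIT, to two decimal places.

2.27

Annual interest charges come to R$54,300.00.
Degree of financial leverage = EBIT / (EBIT − interest) = R$97,000 / R$42,700.00 = 2.2717.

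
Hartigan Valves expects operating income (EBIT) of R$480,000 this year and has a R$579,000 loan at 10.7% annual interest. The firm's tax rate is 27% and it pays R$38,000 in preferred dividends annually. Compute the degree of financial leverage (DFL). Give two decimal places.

1.31

Interest = R$61,953.00.
Pre-tax preferred-dividend burden = R$38,000 ÷ (1 − 0.27) = R$52,054.79.
DFL = EBIT ÷ [EBIT − I − D_p/(1−t)] = R$480,000 ÷ [R$480,000 − R$61,953.00 − R$52,054.79] = R$480,000 ÷ R$365,992.21 = 1.3115.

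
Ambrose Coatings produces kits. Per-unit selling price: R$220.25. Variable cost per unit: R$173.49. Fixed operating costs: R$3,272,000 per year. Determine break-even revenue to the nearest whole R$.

R$15,411,848

CM per unit = R$220.25 − R$173.49 = R$46.76; CM ratio = R$46.76 / R$220.25 = 0.2123.
Break-even sales = FC ÷ CM ratio = R$3,272,000 × R$220.25 / R$46.76 = R$15,411,848.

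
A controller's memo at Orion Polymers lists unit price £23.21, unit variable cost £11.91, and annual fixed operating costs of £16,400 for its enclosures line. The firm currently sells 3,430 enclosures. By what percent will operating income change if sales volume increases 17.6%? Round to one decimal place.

Contribution at this volume is 3,430 × £11.30 = £38,759.00.
Subtracting fixed costs: EBIT = £38,759.00 − £16,400 = £22,359.00.
Degree of operating leverage = £38,759.00 / £22,359.00 = 1.7335.
%ΔEBIT = DOL × %ΔSales = 1.7335 × +17.6% = +30.5%.

+30.5%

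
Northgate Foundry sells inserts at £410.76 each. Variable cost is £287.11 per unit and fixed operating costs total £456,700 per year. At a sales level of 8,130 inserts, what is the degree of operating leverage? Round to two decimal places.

1.83

At 8,130 units, contribution = 8,130 × £123.65 = £1,005,274.50.
Operating income = contribution − fixed costs = £1,005,274.50 − £456,700 = £548,574.50.
Degree of operating leverage = £1,005,274.50 / £548,574.50 = 1.8325.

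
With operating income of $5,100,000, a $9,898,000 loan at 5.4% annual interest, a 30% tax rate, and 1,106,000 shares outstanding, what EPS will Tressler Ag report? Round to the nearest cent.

$2.89

Interest = $534,492.00, so EBT = $5,100,000 − $534,492.00 = $4,565,508.00.
Net income = $4,565,508.00 × (1 − 0.30) = $3,195,855.60.
Per share: $3,195,855.60 / 1,106,000 shares = $2.89.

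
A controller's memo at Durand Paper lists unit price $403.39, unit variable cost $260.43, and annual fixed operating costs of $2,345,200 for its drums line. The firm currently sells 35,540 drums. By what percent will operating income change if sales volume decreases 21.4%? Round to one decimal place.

Total contribution margin = 35,540 × $142.96 = $5,080,798.40.
EBIT = $5,080,798.40 − $2,345,200 = $2,735,598.40.
So DOL = total CM / EBIT = $5,080,798.40 / $2,735,598.40 = 1.8573.
Operating income changes by 1.8573 × -21.4% = -39.7%.

-39.7%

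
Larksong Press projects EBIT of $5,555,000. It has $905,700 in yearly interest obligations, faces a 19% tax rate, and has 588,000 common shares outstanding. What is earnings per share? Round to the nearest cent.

Pre-tax income = $5,555,000 − $905,700.00 = $4,649,300.00.
Net income = $4,649,300.00 × (1 − 0.19) = $3,765,933.00.
EPS = $3,765,933.00 ÷ 588,000 = $6.40.

$6.40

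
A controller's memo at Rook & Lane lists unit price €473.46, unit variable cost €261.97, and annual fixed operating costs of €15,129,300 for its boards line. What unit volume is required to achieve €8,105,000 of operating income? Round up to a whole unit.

Contribution margin per unit = €473.46 − €261.97 = €211.49.
Need Q such that Q × €211.49 − €15,129,300 = €8,105,000, i.e. Q = €23,234,300 / €211.49 = 109,860.04 → 109,861.

109,861 boards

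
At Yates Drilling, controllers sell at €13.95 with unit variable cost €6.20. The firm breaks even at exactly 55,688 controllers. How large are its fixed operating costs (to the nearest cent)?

Each unit contributes €13.95 − €6.20 = €7.75.
Fixed costs = break-even units × CM = 55,688 × €7.75 = €431,582.00.

€431,582.00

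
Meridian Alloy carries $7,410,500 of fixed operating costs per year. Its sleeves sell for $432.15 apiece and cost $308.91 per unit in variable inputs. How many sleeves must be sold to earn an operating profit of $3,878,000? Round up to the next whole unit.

91,598 sleeves

Contribution margin per unit = $432.15 − $308.91 = $123.24.
Units = (FC + target) / CM = ($7,410,500 + $3,878,000) / $123.24 = 91,597.70, so 91,598 sleeves.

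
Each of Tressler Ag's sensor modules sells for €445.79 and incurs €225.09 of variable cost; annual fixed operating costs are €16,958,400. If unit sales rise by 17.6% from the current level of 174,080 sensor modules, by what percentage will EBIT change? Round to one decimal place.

+31.5%

At 174,080 units, contribution = 174,080 × €220.70 = €38,419,456.00.
Operating income = contribution − fixed costs = €38,419,456.00 − €16,958,400 = €21,461,056.00.
Degree of operating leverage = €38,419,456.00 / €21,461,056.00 = 1.7902.
%ΔEBIT = DOL × %ΔSales = 1.7902 × +17.6% = +31.5%.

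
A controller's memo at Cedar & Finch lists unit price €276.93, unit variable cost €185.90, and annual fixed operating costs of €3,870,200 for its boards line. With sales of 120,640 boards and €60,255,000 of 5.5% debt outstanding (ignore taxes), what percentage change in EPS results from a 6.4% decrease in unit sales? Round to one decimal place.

Contribution at this volume is 120,640 × €91.03 = €10,981,859.20.
EBIT = €10,981,859.20 − €3,870,200 = €7,111,659.20.
Interest = €3,314,025.00, so EBIT − I = €3,797,634.20.
DCL = total CM / (EBIT − I) = €10,981,859.20 / €3,797,634.20 = 2.8918.
EPS therefore changes by 2.8918 × (-6.4%) = -18.5%.

-18.5%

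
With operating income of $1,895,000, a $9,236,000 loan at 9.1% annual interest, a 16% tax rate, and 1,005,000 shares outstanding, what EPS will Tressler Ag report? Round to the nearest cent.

$0.88

Pre-tax income = $1,895,000 − $840,476.00 = $1,054,524.00.
Net income = $1,054,524.00 × (1 − 0.16) = $885,800.16.
EPS = $885,800.16 ÷ 1,005,000 = $0.88.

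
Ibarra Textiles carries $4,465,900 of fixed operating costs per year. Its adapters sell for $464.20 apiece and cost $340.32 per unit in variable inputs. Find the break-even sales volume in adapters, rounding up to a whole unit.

Contribution margin per unit = $464.20 − $340.32 = $123.88.
Units to break even: $4,465,900 ÷ $123.88 = 36,050.21, rounded up to 36,051.

36,051 adapters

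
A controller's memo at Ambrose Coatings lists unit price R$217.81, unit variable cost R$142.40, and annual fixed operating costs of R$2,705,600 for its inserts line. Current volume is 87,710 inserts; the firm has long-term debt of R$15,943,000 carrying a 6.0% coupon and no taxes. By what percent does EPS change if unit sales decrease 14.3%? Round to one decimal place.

-32.0%

Total contribution margin = 87,710 × R$75.41 = R$6,614,211.10.
Subtracting fixed costs: EBIT = R$6,614,211.10 − R$2,705,600 = R$3,908,611.10.
After interest of R$956,580.00, pre-tax earnings = R$2,952,031.10.
Degree of combined leverage = contribution ÷ (EBIT − I) = R$6,614,211.10 ÷ R$2,952,031.10 = 2.2406.
EPS therefore changes by 2.2406 × (-14.3%) = -32.0%.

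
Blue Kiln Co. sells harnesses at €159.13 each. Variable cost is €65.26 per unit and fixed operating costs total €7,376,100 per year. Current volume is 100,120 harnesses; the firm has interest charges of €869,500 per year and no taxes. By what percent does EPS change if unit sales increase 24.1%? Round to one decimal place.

+196.5%

At 100,120 units, contribution = 100,120 × €93.87 = €9,398,264.40.
Operating income = contribution − fixed costs = €9,398,264.40 − €7,376,100 = €2,022,164.40.
Interest = €869,500.00, so EBIT − I = €1,152,664.40.
Degree of combined leverage = contribution ÷ (EBIT − I) = €9,398,264.40 ÷ €1,152,664.40 = 8.1535.
EPS therefore changes by 8.1535 × (+24.1%) = +196.5%.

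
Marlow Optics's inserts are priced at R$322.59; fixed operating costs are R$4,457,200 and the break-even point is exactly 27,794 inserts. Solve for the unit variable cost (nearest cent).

R$162.22

At break-even, FC = Q × (P − VC), so P − VC = R$4,457,200 ÷ 27,794 = R$160.3655.
Hence VC = price − CM = R$322.59 − R$160.3655 = R$162.22.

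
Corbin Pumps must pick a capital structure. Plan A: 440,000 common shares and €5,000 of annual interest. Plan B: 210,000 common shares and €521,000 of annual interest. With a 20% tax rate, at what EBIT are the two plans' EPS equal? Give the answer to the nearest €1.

€992,130

Set EPS_A = EPS_B: (EBIT − €5,000)(1 − 0.20) ÷ 440,000 = (EBIT − €521,000)(1 − 0.20) ÷ 210,000.
The (1 − t) factor cancels: (EBIT − 5,000) × 210,000 = (EBIT − 521,000) × 440,000.
Solving, EBIT = (521,000·440,000 − 5,000·210,000) / (440,000 − 210,000) = 228,190,000,000 / 230,000 = 992,130.43.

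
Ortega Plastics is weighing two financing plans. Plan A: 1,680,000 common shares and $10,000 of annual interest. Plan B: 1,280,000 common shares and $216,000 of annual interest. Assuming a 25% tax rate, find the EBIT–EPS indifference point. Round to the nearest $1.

At indifference, (EBIT − 10,000)(1 − t)/1,680,000 = (EBIT − 216,000)(1 − t)/1,280,000.
Cancelling (1 − t) and cross-multiplying: 1,280,000·(EBIT − 10,000) = 1,680,000·(EBIT − 216,000).
Solving, EBIT = (216,000·1,680,000 − 10,000·1,280,000) / (1,680,000 − 1,280,000) = 350,080,000,000 / 400,000 = 875,200.00.

$875,200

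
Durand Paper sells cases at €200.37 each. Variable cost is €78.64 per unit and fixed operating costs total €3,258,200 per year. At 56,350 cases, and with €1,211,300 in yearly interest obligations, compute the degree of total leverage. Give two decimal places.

At 56,350 units, contribution = 56,350 × €121.73 = €6,859,485.50.
Operating income = contribution − fixed costs = €6,859,485.50 − €3,258,200 = €3,601,285.50. Interest = €1,211,300.00, so EBIT − I = €2,389,985.50.
Degree of total leverage = total CM / (EBIT − interest) = €6,859,485.50 / €2,389,985.50 = 2.8701.

2.87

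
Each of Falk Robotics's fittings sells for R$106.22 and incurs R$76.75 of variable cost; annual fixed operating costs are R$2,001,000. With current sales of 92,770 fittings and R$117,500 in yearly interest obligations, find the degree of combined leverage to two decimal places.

4.44

At 92,770 units, contribution = 92,770 × R$29.47 = R$2,733,931.90.
EBIT = R$2,733,931.90 − R$2,001,000 = R$732,931.90. Interest = R$117,500.00.
DOL = R$2,733,931.90 ÷ R$732,931.90 = 3.7301; DFL = R$732,931.90 ÷ R$615,431.90 = 1.1909.
Combined leverage = 3.7301 × 1.1909 = 4.4422.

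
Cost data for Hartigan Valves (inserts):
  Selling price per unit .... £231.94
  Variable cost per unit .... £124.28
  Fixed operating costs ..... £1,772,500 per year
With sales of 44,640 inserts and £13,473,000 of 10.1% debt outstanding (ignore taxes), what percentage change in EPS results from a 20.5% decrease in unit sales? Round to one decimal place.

Contribution at this volume is 44,640 × £107.66 = £4,805,942.40.
Subtracting fixed costs: EBIT = £4,805,942.40 − £1,772,500 = £3,033,442.40.
Interest = £1,360,773.00, so EBIT − I = £1,672,669.40.
DCL = total CM / (EBIT − I) = £4,805,942.40 / £1,672,669.40 = 2.8732.
%ΔEPS = DCL × %ΔSales = 2.8732 × -20.5% = -58.9%.

-58.9%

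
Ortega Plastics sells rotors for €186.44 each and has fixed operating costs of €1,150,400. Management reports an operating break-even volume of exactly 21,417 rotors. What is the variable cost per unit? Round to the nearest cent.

€132.73

Contribution per unit must be FC / Q = €1,150,400 / 21,417 = €53.7143.
Hence VC = price − CM = €186.44 − €53.7143 = €132.73.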